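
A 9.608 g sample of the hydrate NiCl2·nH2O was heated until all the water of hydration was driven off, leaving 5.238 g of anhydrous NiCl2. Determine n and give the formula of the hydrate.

Mass of water lost = 9.608 − 5.238 = 4.37 g → 4.37 / 18.02 = 0.2425 mol H2O
Molar mass of NiCl2 = 129.59 g/mol → mol NiCl2 = 5.238 / 129.59 = 0.04042
n = 0.2425 / 0.04042 = 6.00 ≈ 6 → NiCl2·6H2O

NiCl2·6H2O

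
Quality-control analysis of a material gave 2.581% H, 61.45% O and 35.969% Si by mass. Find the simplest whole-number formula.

Assume 100 g: 2.581 g H, 61.45 g O, 35.969 g Si.
H: 2.581 g ÷ 1.008 g/mol = 2.561 mol
O: 61.45 g ÷ 16.00 g/mol = 3.841 mol
Si: 35.969 g ÷ 28.09 g/mol = 1.28 mol
Divide by the smallest (1.28 mol Si): H 2.000, O 2.999, Si 1.000
Ratio ≈ 2:3:1, so the empirical formula is H2O3Si

H2O3Si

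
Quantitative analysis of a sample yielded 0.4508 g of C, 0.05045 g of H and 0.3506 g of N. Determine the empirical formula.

n(C) = 0.4508/12.01 = 0.03754, n(H) = 0.05045/1.008 = 0.05005, n(N) = 0.3506/14.01 = 0.02502
Divide by the smallest (0.02502 mol N): C 1.500, H 2.000, N 1.000
×2: C 3.00, H 4.00, N 2.00 → C3H4N2

C3H4N2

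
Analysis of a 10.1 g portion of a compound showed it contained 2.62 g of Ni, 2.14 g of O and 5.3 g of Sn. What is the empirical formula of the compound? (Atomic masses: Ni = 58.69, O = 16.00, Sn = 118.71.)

Ni: 2.62 g ÷ 58.69 g/mol = 0.04464 mol
O: 2.14 g ÷ 16.00 g/mol = 0.1338 mol
Sn: 5.3 g ÷ 118.71 g/mol = 0.04465 mol
Ratios (÷ 0.04464): Ni 1.000, O 2.996, Sn 1.000
Ratio ≈ 1:3:1, so the empirical formula is NiO3Sn

NiO3Sn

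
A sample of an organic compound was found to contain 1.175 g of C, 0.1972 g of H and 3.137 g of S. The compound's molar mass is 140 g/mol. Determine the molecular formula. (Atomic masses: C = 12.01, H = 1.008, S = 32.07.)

C: 1.175 g ÷ 12.01 g/mol = 0.09784 mol
H: 0.1972 g ÷ 1.008 g/mol = 0.1956 mol
S: 3.137 g ÷ 32.07 g/mol = 0.09782 mol
Smallest is S at 0.09782 mol; normalising gives C 1.000, H 2.000, S 1.000
→ CH2S
Empirical-formula mass = 46.10 g/mol
n = 140 / 46.10 = 3.04 ≈ 3
Molecular formula = (CH2S)×3 = C3H6S3

C3H6S3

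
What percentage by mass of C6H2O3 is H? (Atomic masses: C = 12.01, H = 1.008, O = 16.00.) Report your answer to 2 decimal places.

Molar mass = 6(12.01) + 2(1.008) + 3(16.00) = 122.076 g/mol
Mass of H per mole = 2 × 1.008 = 2.016 g
% H = 2.016 / 122.076 × 100 = 1.65%

1.65%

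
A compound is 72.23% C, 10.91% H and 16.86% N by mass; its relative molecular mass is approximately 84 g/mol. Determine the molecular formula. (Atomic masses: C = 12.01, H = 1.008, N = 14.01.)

C5H9N

Assume 100 g: 72.23 g C, 10.91 g H, 16.86 g N.
Moles — C: 72.23 / 12.01 = 6.014 mol; H: 10.91 / 1.008 = 10.82 mol; N: 16.86 / 14.01 = 1.203 mol
Divide by the smallest (1.203 mol N): C 4.998, H 8.994, N 1.000
→ C5H9N
Empirical-formula mass = 83.13 g/mol
n = 84 / 83.13 = 1.01 ≈ 1
Molecular formula = empirical formula = C5H9N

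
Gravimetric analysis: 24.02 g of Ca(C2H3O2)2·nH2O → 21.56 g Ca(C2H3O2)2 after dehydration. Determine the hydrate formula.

Ca(C2H3O2)2·H2O

Mass of water lost = 24.02 − 21.56 = 2.46 g → 2.46 / 18.02 = 0.1365 mol H2O
Molar mass of Ca(C2H3O2)2 = 158.17 g/mol → mol Ca(C2H3O2)2 = 21.56 / 158.17 = 0.1363
n = 0.1365 / 0.1363 = 1.00 ≈ 1 → Ca(C2H3O2)2·H2O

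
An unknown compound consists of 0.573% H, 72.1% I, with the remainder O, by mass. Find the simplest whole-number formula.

HIO3

Assume 100 g: 0.573 g H, 72.1 g I, 27.33 g O.
H: 0.573 g ÷ 1.008 g/mol = 0.5685 mol
I: 72.1 g ÷ 126.90 g/mol = 0.5682 mol
O: 27.33 g ÷ 16.00 g/mol = 1.708 mol
Ratios (÷ 0.5682): H 1.001, I 1.000, O 3.006
→ HIO3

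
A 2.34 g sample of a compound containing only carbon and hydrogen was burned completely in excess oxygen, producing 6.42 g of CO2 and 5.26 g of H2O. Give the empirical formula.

CH4

mol C = 6.42 / 44.01 = 0.1459; mass C = 0.1459 × 12.01 = 1.752 g
mol H = 2 × (5.26 / 18.02) = 0.5838; mass H = 0.5838 × 1.008 = 0.5885 g
Ratios (÷ 0.1459): C 1.000, H 4.002
≈ 1:4 → CH4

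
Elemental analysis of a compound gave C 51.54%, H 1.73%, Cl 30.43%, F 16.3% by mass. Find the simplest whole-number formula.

Assume 100 g: 51.54 g C, 1.73 g H, 30.43 g Cl, 16.3 g F.
Moles — C: 51.54 / 12.01 = 4.291 mol; H: 1.73 / 1.008 = 1.716 mol; Cl: 30.43 / 35.45 = 0.8584 mol; F: 16.3 / 19.00 = 0.8579 mol
Smallest is F at 0.8579 mol; normalising gives C 5.002, H 2.001, Cl 1.001, F 1.000
≈ 5:2:1:1 → C5H2ClF

C5H2ClF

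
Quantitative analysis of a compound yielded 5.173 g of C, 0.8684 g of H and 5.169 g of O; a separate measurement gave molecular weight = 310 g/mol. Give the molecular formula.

C12H24O9

C: 5.173 g ÷ 12.01 g/mol = 0.4307 mol
H: 0.8684 g ÷ 1.008 g/mol = 0.8615 mol
O: 5.169 g ÷ 16.00 g/mol = 0.3231 mol
Ratios (÷ 0.3231): C 1.333, H 2.667, O 1.000
Scaling by 3: C 4.00, H 8.00, O 3.00 → C4H8O3
Empirical-formula mass = 104.10 g/mol
n = 310 / 104.10 = 2.98 ≈ 3
Molecular formula = (C4H8O3)×3 = C12H24O9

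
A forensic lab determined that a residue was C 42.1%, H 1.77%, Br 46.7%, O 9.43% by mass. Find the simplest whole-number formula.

Assume 100 g: 42.1 g C, 1.77 g H, 46.7 g Br, 9.43 g O.
n(C) = 42.1/12.01 = 3.505, n(H) = 1.77/1.008 = 1.756, n(Br) = 46.7/79.90 = 0.5845, n(O) = 9.43/16.00 = 0.5894
Divide by the smallest (0.5845 mol Br): C 5.997, H 3.004, Br 1.000, O 1.008
Ratio ≈ 6:3:1:1, so the empirical formula is C6H3BrO

C6H3BrO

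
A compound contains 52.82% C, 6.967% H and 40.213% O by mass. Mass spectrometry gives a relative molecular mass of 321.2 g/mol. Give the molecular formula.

Assume 100 g: 52.82 g C, 6.967 g H, 40.213 g O.
Moles — C: 52.82 / 12.01 = 4.398 mol; H: 6.967 / 1.008 = 6.912 mol; O: 40.213 / 16.00 = 2.513 mol
Divide by the smallest (2.513 mol O): C 1.750, H 2.750, O 1.000
Scaling by 4: C 7.00, H 11.00, O 4.00 → C7H11O4
Empirical-formula mass = 159.16 g/mol
n = 321.2 / 159.16 = 2.02 ≈ 2
Molecular formula = (C7H11O4)×2 = C14H22O8

C14H22O8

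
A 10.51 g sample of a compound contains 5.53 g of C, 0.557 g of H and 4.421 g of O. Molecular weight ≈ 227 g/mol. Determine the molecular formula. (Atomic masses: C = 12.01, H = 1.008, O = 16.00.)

n(C) = 5.53/12.01 = 0.4604, n(H) = 0.557/1.008 = 0.5526, n(O) = 4.421/16.00 = 0.2763
Ratios (÷ 0.2763): C 1.666, H 2.000, O 1.000
Scaling by 3: C 5.00, H 6.00, O 3.00 → C5H6O3
Empirical-formula mass = 114.10 g/mol
n = 227 / 114.10 = 1.99 ≈ 2
Molecular formula = (C5H6O3)×2 = C10H12O6

C10H12O6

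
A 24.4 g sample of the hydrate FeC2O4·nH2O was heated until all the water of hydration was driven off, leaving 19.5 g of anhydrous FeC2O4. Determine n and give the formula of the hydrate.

Mass of water lost = 24.4 − 19.5 = 4.9 g → 4.9 / 18.02 = 0.2719 mol H2O
Molar mass of FeC2O4 = 143.87 g/mol → mol FeC2O4 = 19.5 / 143.87 = 0.1355
n = 0.2719 / 0.1355 = 2.01 ≈ 2 → FeC2O4·2H2O

FeC2O4·2H2O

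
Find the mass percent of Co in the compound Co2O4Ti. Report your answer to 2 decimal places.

51.30%

Molar mass = 2(58.93) + 4(16.00) + 1(47.87) = 229.730 g/mol
Mass of Co per mole = 2 × 58.93 = 117.860 g
% Co = 117.860 / 229.730 × 100 = 51.30%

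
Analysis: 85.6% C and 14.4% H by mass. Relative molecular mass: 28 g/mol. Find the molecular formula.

C2H4

Assume 100 g: 85.6 g C, 14.4 g H.
Moles — C: 85.6 / 12.01 = 7.127 mol; H: 14.4 / 1.008 = 14.29 mol
Ratios (÷ 7.127): C 1.000, H 2.004
→ CH2
Empirical-formula mass = 14.03 g/mol
n = 28 / 14.03 = 2.00 ≈ 2
Molecular formula = (CH2)×2 = C2H4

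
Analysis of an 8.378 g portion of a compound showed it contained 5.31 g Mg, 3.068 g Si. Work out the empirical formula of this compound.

Mg2Si

Moles — Mg: 5.31 / 24.31 = 0.2184 mol; Si: 3.068 / 28.09 = 0.1092 mol
Ratios (÷ 0.1092): Mg 2.000, Si 1.000
≈ 2:1 → Mg2Si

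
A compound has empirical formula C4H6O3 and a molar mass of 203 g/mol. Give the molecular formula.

C8H12O6

Empirical-formula mass = 102.09 g/mol
n = 203 / 102.09 = 1.99 ≈ 2
Molecular formula = (C4H6O3)2 = C8H12O6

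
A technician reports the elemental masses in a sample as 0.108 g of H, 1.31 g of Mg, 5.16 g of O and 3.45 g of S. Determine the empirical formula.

H2MgO6S2

n(H) = 0.108/1.008 = 0.1071, n(Mg) = 1.31/24.31 = 0.05389, n(O) = 5.16/16.00 = 0.3225, n(S) = 3.45/32.07 = 0.1076
Ratios (÷ 0.05389): H 1.988, Mg 1.000, O 5.985, S 1.996
→ H2MgO6S2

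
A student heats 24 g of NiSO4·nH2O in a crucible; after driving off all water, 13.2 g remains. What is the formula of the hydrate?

NiSO4·7H2O

Mass of water lost = 24 − 13.2 = 10.8 g → 10.8 / 18.02 = 0.5993 mol H2O
Molar mass of NiSO4 = 154.76 g/mol → mol NiSO4 = 13.2 / 154.76 = 0.08529
n = 0.5993 / 0.08529 = 7.03 ≈ 7 → NiSO4·7H2O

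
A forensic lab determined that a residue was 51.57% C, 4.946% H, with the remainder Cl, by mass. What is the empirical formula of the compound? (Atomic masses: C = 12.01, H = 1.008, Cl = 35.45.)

C7H8Cl2

Assume 100 g: 51.57 g C, 4.946 g H, 43.484 g Cl.
Moles — C: 51.57 / 12.01 = 4.294 mol; H: 4.946 / 1.008 = 4.907 mol; Cl: 43.484 / 35.45 = 1.227 mol
Divide by the smallest (1.227 mol Cl): C 3.501, H 4.000, Cl 1.000
×2: C 7.00, H 8.00, Cl 2.00 → C7H8Cl2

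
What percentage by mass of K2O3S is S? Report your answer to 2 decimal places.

Molar mass = 2(39.10) + 3(16.00) + 1(32.07) = 158.270 g/mol
Mass of S per mole = 1 × 32.07 = 32.070 g
% S = 32.070 / 158.270 × 100 = 20.26%

20.26%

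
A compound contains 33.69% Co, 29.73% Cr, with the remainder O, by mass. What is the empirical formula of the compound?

Assume 100 g: 33.69 g Co, 29.73 g Cr, 36.58 g O.
Moles — Co: 33.69 / 58.93 = 0.5717 mol; Cr: 29.73 / 52.00 = 0.5717 mol; O: 36.58 / 16.00 = 2.286 mol
Smallest is Co at 0.5717 mol; normalising gives Co 1.000, Cr 1.000, O 3.999
Ratio ≈ 1:1:4, so the empirical formula is CoCrO4

CoCrO4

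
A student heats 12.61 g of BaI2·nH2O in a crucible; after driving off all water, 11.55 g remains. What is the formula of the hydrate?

Mass of water lost = 12.61 − 11.55 = 1.06 g → 1.06 / 18.02 = 0.05882 mol H2O
Molar mass of BaI2 = 391.13 g/mol → mol BaI2 = 11.55 / 391.13 = 0.02953
n = 0.05882 / 0.02953 = 1.99 ≈ 2 → BaI2·2H2O

BaI2·2H2O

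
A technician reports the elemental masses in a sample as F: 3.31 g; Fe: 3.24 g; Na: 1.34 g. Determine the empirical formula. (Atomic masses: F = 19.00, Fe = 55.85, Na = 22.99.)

F3FeNa

F: 3.31 g ÷ 19.00 g/mol = 0.1742 mol
Fe: 3.24 g ÷ 55.85 g/mol = 0.05801 mol
Na: 1.34 g ÷ 22.99 g/mol = 0.05829 mol
Ratios (÷ 0.05801): F 3.003, Fe 1.000, Na 1.005
Ratio ≈ 3:1:1, so the empirical formula is F3FeNa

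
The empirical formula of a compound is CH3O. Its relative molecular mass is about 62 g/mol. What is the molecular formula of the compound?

Empirical-formula mass = 31.03 g/mol
n = 62 / 31.03 = 2.00 ≈ 2
Molecular formula = (CH3O)2 = C2H6O2

C2H6O2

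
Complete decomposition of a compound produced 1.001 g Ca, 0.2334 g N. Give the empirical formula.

Ca3N2

Ca: 1.001 g ÷ 40.08 g/mol = 0.02498 mol
N: 0.2334 g ÷ 14.01 g/mol = 0.01666 mol
Smallest is N at 0.01666 mol; normalising gives Ca 1.499, N 1.000
Scaling by 2: Ca 3.00, N 2.00 → Ca3N2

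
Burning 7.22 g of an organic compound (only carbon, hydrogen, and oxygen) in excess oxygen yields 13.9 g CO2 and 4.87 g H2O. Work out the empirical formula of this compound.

mol C = 13.9 / 44.01 = 0.3158; mass C = 0.3158 × 12.01 = 3.793 g
mol H = 2 × (4.87 / 18.02) = 0.5405; mass H = 0.5405 × 1.008 = 0.5448 g
mass O = 7.22 − (4.338) = 2.882 g → mol O = 0.1801
Smallest is O at 0.1801 mol; normalising gives C 1.753, H 3.001, O 1.000
Multiply by 4: C 7.01, H 12.00, O 4.00 → C7H12O4

C7H12O4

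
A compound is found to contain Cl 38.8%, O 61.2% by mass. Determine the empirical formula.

Cl2O7

Assume 100 g: 38.8 g Cl, 61.2 g O.
Moles — Cl: 38.8 / 35.45 = 1.094 mol; O: 61.2 / 16.00 = 3.825 mol
Divide by the smallest (1.094 mol Cl): Cl 1.000, O 3.495
Multiply by 2: Cl 2.00, O 6.99 → Cl2O7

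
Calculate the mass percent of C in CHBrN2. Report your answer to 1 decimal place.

Molar mass = 1(12.01) + 1(1.008) + 1(79.90) + 2(14.01) = 120.938 g/mol
Mass of C per mole = 1 × 12.01 = 12.010 g
% C = 12.010 / 120.938 × 100 = 9.9%

9.9%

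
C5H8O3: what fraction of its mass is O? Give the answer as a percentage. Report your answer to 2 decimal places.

Molar mass = 5(12.01) + 8(1.008) + 3(16.00) = 116.114 g/mol
Mass of O per mole = 3 × 16.00 = 48.000 g
% O = 48.000 / 116.114 × 100 = 41.34%

41.34%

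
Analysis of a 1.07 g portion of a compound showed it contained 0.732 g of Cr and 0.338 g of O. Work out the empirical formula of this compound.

Moles — Cr: 0.732 / 52.00 = 0.01408 mol; O: 0.338 / 16.00 = 0.02113 mol
Smallest is Cr at 0.01408 mol; normalising gives Cr 1.000, O 1.501
Multiply by 2: Cr 2.00, O 3.00 → Cr2O3

Cr2O3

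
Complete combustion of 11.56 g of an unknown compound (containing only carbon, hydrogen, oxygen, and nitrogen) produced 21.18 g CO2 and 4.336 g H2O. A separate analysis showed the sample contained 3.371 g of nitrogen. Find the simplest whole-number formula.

C4H4N2O

mol C = 21.18 / 44.01 = 0.4813; mass C = 0.4813 × 12.01 = 5.780 g
mol H = 2 × (4.336 / 18.02) = 0.4812; mass H = 0.4812 × 1.008 = 0.4851 g
mol N = 3.371 / 14.01 = 0.2406
mass O = 11.56 − (9.636) = 1.924 g → mol O = 0.1203
Ratios (÷ 0.1203): C 4.002, H 4.002, N 2.001, O 1.000
≈ 4:4:2:1 → C4H4N2O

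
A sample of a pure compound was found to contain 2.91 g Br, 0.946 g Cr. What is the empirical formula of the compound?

Moles — Br: 2.91 / 79.90 = 0.03642 mol; Cr: 0.946 / 52.00 = 0.01819 mol
Divide by the smallest (0.01819 mol Cr): Br 2.002, Cr 1.000
≈ 2:1 → Br2Cr

Br2Cr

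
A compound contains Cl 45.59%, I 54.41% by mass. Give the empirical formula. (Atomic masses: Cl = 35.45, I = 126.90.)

Assume 100 g: 45.59 g Cl, 54.41 g I.
n(Cl) = 45.59/35.45 = 1.286, n(I) = 54.41/126.90 = 0.4288
Ratios (÷ 0.4288): Cl 2.999, I 1.000
→ Cl3I

Cl3I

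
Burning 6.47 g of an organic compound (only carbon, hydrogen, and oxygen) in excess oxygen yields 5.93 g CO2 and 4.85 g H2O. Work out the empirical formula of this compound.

mol C = 5.93 / 44.01 = 0.1347; mass C = 0.1347 × 12.01 = 1.618 g
mol H = 2 × (4.85 / 18.02) = 0.5383; mass H = 0.5383 × 1.008 = 0.5426 g
mass O = 6.47 − (2.161) = 4.309 g → mol O = 0.2693
Smallest is C at 0.1347 mol; normalising gives C 1.000, H 3.995, O 1.999
→ CH4O2

CH4O2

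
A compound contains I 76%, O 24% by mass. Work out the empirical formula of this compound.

I2O5

Assume 100 g: 76 g I, 24 g O.
n(I) = 76/126.90 = 0.5989, n(O) = 24/16.00 = 1.5
Smallest is I at 0.5989 mol; normalising gives I 1.000, O 2.505
Scaling by 2: I 2.00, O 5.01 → I2O5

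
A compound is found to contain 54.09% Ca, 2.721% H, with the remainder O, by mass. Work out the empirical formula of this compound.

CaH2O2

Assume 100 g: 54.09 g Ca, 2.721 g H, 43.189 g O.
n(Ca) = 54.09/40.08 = 1.35, n(H) = 2.721/1.008 = 2.699, n(O) = 43.189/16.00 = 2.699
Smallest is Ca at 1.35 mol; normalising gives Ca 1.000, H 2.000, O 2.000
→ CaH2O2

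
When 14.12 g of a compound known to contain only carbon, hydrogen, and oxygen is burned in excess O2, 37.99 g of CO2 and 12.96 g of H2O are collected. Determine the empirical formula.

mol C = 37.99 / 44.01 = 0.8632; mass C = 0.8632 × 12.01 = 10.37 g
mol H = 2 × (12.96 / 18.02) = 1.438; mass H = 1.438 × 1.008 = 1.450 g
mass O = 14.12 − (11.82) = 2.303 g → mol O = 0.1439
Smallest is O at 0.1439 mol; normalising gives C 5.997, H 9.994, O 1.000
≈ 6:10:1 → C6H10O

C6H10O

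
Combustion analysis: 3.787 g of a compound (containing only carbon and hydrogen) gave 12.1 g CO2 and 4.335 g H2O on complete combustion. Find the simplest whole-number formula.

mol C = 12.1 / 44.01 = 0.2749; mass C = 0.2749 × 12.01 = 3.302 g
mol H = 2 × (4.335 / 18.02) = 0.4811; mass H = 0.4811 × 1.008 = 0.4850 g
Smallest is C at 0.2749 mol; normalising gives C 1.000, H 1.750
Scaling by 4: C 4.00, H 7.00 → C4H7

C4H7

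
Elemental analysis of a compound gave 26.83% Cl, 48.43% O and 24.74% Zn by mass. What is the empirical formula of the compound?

Cl2O8Zn

Assume 100 g: 26.83 g Cl, 48.43 g O, 24.74 g Zn.
Cl: 26.83 g ÷ 35.45 g/mol = 0.7568 mol
O: 48.43 g ÷ 16.00 g/mol = 3.027 mol
Zn: 24.74 g ÷ 65.38 g/mol = 0.3784 mol
Divide by the smallest (0.3784 mol Zn): Cl 2.000, O 7.999, Zn 1.000
→ Cl2O8Zn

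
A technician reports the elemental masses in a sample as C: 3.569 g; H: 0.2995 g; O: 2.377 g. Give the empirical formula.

C2H2O

Moles — C: 3.569 / 12.01 = 0.2972 mol; H: 0.2995 / 1.008 = 0.2971 mol; O: 2.377 / 16.00 = 0.1486 mol
Ratios (÷ 0.1486): C 2.000, H 2.000, O 1.000
→ C2H2O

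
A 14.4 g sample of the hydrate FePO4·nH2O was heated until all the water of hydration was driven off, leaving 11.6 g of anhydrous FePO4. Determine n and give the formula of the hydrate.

Mass of water lost = 14.4 − 11.6 = 2.8 g → 2.8 / 18.02 = 0.1554 mol H2O
Molar mass of FePO4 = 150.82 g/mol → mol FePO4 = 11.6 / 150.82 = 0.07691
n = 0.1554 / 0.07691 = 2.02 ≈ 2 → FePO4·2H2O

FePO4·2H2O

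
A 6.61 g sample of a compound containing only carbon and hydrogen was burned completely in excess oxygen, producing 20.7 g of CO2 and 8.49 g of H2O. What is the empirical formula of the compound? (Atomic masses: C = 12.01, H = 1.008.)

CH2

mol C = 20.7 / 44.01 = 0.4703; mass C = 0.4703 × 12.01 = 5.649 g
mol H = 2 × (8.49 / 18.02) = 0.9423; mass H = 0.9423 × 1.008 = 0.9498 g
Ratios (÷ 0.4703): C 1.000, H 2.003
→ CH2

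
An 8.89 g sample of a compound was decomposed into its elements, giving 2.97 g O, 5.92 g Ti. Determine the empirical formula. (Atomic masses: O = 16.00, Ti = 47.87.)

O3Ti2

Moles — O: 2.97 / 16.00 = 0.1856 mol; Ti: 5.92 / 47.87 = 0.1237 mol
Smallest is Ti at 0.1237 mol; normalising gives O 1.501, Ti 1.000
Multiply by 2: O 3.00, Ti 2.00 → O3Ti2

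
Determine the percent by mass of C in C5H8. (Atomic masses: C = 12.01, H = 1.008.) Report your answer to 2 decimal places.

88.16%

Molar mass = 5(12.01) + 8(1.008) = 68.114 g/mol
Mass of C per mole = 5 × 12.01 = 60.050 g
% C = 60.050 / 68.114 × 100 = 88.16%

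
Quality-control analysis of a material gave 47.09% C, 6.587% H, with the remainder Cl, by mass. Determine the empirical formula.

Assume 100 g: 47.09 g C, 6.587 g H, 46.323 g Cl.
Moles — C: 47.09 / 12.01 = 3.921 mol; H: 6.587 / 1.008 = 6.535 mol; Cl: 46.323 / 35.45 = 1.307 mol
Smallest is Cl at 1.307 mol; normalising gives C 3.001, H 5.001, Cl 1.000
Ratio ≈ 3:5:1, so the empirical formula is C3H5Cl

C3H5Cl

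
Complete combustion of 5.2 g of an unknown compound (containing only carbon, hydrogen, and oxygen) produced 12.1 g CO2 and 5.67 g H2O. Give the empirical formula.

C7H16O2

mol C = 12.1 / 44.01 = 0.2749; mass C = 0.2749 × 12.01 = 3.302 g
mol H = 2 × (5.67 / 18.02) = 0.6293; mass H = 0.6293 × 1.008 = 0.6343 g
mass O = 5.2 − (3.936) = 1.264 g → mol O = 0.07898
Divide by the smallest (0.07898 mol O): C 3.481, H 7.968, O 1.000
Scaling by 2: C 6.96, H 15.94, O 2.00 → C7H16O2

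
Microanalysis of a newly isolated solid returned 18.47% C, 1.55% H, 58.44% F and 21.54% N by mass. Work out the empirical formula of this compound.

CHF2N

Assume 100 g: 18.47 g C, 1.55 g H, 58.44 g F, 21.54 g N.
Moles — C: 18.47 / 12.01 = 1.538 mol; H: 1.55 / 1.008 = 1.538 mol; F: 58.44 / 19.00 = 3.076 mol; N: 21.54 / 14.01 = 1.537 mol
Smallest is N at 1.537 mol; normalising gives C 1.000, H 1.000, F 2.001, N 1.000
≈ 1:1:2:1 → CHF2N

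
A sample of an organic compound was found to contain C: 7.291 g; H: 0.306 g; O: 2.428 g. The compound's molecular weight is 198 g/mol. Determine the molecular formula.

n(C) = 7.291/12.01 = 0.6071, n(H) = 0.306/1.008 = 0.3036, n(O) = 2.428/16.00 = 0.1517
Divide by the smallest (0.1517 mol O): C 4.001, H 2.000, O 1.000
Ratio ≈ 4:2:1, so the empirical formula is C4H2O
Empirical-formula mass = 66.06 g/mol
n = 198 / 66.06 = 3.00 ≈ 3
Molecular formula = (C4H2O)×3 = C12H6O3

C12H6O3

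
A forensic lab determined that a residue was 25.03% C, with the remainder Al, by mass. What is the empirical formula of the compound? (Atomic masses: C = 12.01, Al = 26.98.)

C3Al4

Assume 100 g: 25.03 g C, 74.97 g Al.
n(C) = 25.03/12.01 = 2.084, n(Al) = 74.97/26.98 = 2.779
Smallest is C at 2.084 mol; normalising gives C 1.000, Al 1.333
Scaling by 3: C 3.00, Al 4.00 → C3Al4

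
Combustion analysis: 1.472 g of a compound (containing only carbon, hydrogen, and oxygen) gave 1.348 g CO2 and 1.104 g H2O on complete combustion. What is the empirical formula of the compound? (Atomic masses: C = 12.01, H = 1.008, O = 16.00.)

CH4O2

mol C = 1.348 / 44.01 = 0.03063; mass C = 0.03063 × 12.01 = 0.3679 g
mol H = 2 × (1.104 / 18.02) = 0.1225; mass H = 0.1225 × 1.008 = 0.1235 g
mass O = 1.472 − (0.4914) = 0.9806 g → mol O = 0.06129
Divide by the smallest (0.03063 mol C): C 1.000, H 4.000, O 2.001
Ratio ≈ 1:4:2, so the empirical formula is CH4O2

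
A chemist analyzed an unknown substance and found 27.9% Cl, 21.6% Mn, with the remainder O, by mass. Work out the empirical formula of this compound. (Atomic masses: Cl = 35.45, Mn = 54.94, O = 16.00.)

Assume 100 g: 27.9 g Cl, 21.6 g Mn, 50.5 g O.
Moles — Cl: 27.9 / 35.45 = 0.787 mol; Mn: 21.6 / 54.94 = 0.3932 mol; O: 50.5 / 16.00 = 3.156 mol
Smallest is Mn at 0.3932 mol; normalising gives Cl 2.002, Mn 1.000, O 8.028
Ratio ≈ 2:1:8, so the empirical formula is Cl2MnO8

Cl2MnO8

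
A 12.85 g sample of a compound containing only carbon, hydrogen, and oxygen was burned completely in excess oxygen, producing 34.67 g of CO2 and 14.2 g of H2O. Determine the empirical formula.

C7H14O

mol C = 34.67 / 44.01 = 0.7878; mass C = 0.7878 × 12.01 = 9.461 g
mol H = 2 × (14.2 / 18.02) = 1.576; mass H = 1.576 × 1.008 = 1.589 g
mass O = 12.85 − (11.05) = 1.800 g → mol O = 0.1125
Smallest is O at 0.1125 mol; normalising gives C 7.002, H 14.008, O 1.000
Ratio ≈ 7:14:1, so the empirical formula is C7H14O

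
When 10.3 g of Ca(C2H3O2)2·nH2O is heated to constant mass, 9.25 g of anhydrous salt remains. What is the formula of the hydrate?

Mass of water lost = 10.3 − 9.25 = 1.05 g → 1.05 / 18.02 = 0.05827 mol H2O
Molar mass of Ca(C2H3O2)2 = 158.17 g/mol → mol Ca(C2H3O2)2 = 9.25 / 158.17 = 0.05848
n = 0.05827 / 0.05848 = 1.00 ≈ 1 → Ca(C2H3O2)2·H2O

Ca(C2H3O2)2·H2O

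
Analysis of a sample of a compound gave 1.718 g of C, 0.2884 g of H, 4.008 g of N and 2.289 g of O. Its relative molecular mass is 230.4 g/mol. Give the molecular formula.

C: 1.718 g ÷ 12.01 g/mol = 0.143 mol
H: 0.2884 g ÷ 1.008 g/mol = 0.2861 mol
N: 4.008 g ÷ 14.01 g/mol = 0.2861 mol
O: 2.289 g ÷ 16.00 g/mol = 0.1431 mol
Smallest is C at 0.143 mol; normalising gives C 1.000, H 2.000, N 2.000, O 1.000
≈ 1:2:2:1 → CH2N2O
Empirical-formula mass = 58.05 g/mol
n = 230.4 / 58.05 = 3.97 ≈ 4
Molecular formula = (CH2N2O)×4 = C4H8N8O4

C4H8N8O4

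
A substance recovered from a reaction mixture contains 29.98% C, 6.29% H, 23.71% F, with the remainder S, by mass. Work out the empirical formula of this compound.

C2H5FS

Assume 100 g: 29.98 g C, 6.29 g H, 23.71 g F, 40.02 g S.
n(C) = 29.98/12.01 = 2.496, n(H) = 6.29/1.008 = 6.24, n(F) = 23.71/19.00 = 1.248, n(S) = 40.02/32.07 = 1.248
Smallest is F at 1.248 mol; normalising gives C 2.000, H 5.000, F 1.000, S 1.000
≈ 2:5:1:1 → C2H5FS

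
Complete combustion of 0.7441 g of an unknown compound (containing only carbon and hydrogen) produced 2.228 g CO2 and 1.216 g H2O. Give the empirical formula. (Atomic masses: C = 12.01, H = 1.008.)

C3H8

mol C = 2.228 / 44.01 = 0.05062; mass C = 0.05062 × 12.01 = 0.6080 g
mol H = 2 × (1.216 / 18.02) = 0.1350; mass H = 0.1350 × 1.008 = 0.1360 g
Divide by the smallest (0.05062 mol C): C 1.000, H 2.666
Scaling by 3: C 3.00, H 8.00 → C3H8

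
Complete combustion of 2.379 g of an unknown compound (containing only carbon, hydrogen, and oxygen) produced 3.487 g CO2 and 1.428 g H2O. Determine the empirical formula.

mol C = 3.487 / 44.01 = 0.07923; mass C = 0.07923 × 12.01 = 0.9516 g
mol H = 2 × (1.428 / 18.02) = 0.1585; mass H = 0.1585 × 1.008 = 0.1598 g
mass O = 2.379 − (1.111) = 1.268 g → mol O = 0.07923
Smallest is O at 0.07923 mol; normalising gives C 1.000, H 2.000, O 1.000
Ratio ≈ 1:2:1, so the empirical formula is CH2O

CH2O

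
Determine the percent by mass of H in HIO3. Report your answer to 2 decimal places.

0.57%

Molar mass = 1(1.008) + 1(126.90) + 3(16.00) = 175.908 g/mol
Mass of H per mole = 1 × 1.008 = 1.008 g
% H = 1.008 / 175.908 × 100 = 0.57%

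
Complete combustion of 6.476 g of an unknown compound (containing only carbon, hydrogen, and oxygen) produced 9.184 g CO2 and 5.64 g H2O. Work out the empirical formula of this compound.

mol C = 9.184 / 44.01 = 0.2087; mass C = 0.2087 × 12.01 = 2.506 g
mol H = 2 × (5.64 / 18.02) = 0.6260; mass H = 0.6260 × 1.008 = 0.6310 g
mass O = 6.476 − (3.137) = 3.339 g → mol O = 0.2087
Divide by the smallest (0.2087 mol O): C 1.000, H 3.000, O 1.000
≈ 1:3:1 → CH3O

CH3O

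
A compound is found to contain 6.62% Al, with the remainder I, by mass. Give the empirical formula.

AlI3

Assume 100 g: 6.62 g Al, 93.38 g I.
Al: 6.62 g ÷ 26.98 g/mol = 0.2454 mol
I: 93.38 g ÷ 126.90 g/mol = 0.7359 mol
Divide by the smallest (0.2454 mol Al): Al 1.000, I 2.999
→ AlI3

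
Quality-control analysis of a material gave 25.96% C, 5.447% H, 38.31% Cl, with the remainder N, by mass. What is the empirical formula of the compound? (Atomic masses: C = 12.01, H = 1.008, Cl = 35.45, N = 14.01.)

Assume 100 g: 25.96 g C, 5.447 g H, 38.31 g Cl, 30.283 g N.
Moles — C: 25.96 / 12.01 = 2.162 mol; H: 5.447 / 1.008 = 5.404 mol; Cl: 38.31 / 35.45 = 1.081 mol; N: 30.283 / 14.01 = 2.162 mol
Divide by the smallest (1.081 mol Cl): C 2.000, H 5.000, Cl 1.000, N 2.000
→ C2H5ClN2

C2H5ClN2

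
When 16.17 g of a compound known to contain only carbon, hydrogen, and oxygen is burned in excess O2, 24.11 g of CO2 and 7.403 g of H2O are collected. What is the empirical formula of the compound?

mol C = 24.11 / 44.01 = 0.5478; mass C = 0.5478 × 12.01 = 6.579 g
mol H = 2 × (7.403 / 18.02) = 0.8216; mass H = 0.8216 × 1.008 = 0.8282 g
mass O = 16.17 − (7.408) = 8.762 g → mol O = 0.5476
Divide by the smallest (0.5476 mol O): C 1.000, H 1.500, O 1.000
Scaling by 2: C 2.00, H 3.00, O 2.00 → C2H3O2

C2H3O2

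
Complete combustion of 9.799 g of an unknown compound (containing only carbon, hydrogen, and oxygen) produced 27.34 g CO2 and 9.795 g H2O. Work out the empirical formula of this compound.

mol C = 27.34 / 44.01 = 0.6212; mass C = 0.6212 × 12.01 = 7.461 g
mol H = 2 × (9.795 / 18.02) = 1.087; mass H = 1.087 × 1.008 = 1.096 g
mass O = 9.799 − (8.557) = 1.242 g → mol O = 0.07764
Divide by the smallest (0.07764 mol O): C 8.001, H 14.001, O 1.000
≈ 8:14:1 → C8H14O

C8H14O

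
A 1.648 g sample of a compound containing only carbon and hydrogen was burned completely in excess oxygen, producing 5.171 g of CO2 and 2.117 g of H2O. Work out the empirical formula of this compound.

CH2

mol C = 5.171 / 44.01 = 0.1175; mass C = 0.1175 × 12.01 = 1.411 g
mol H = 2 × (2.117 / 18.02) = 0.2350; mass H = 0.2350 × 1.008 = 0.2368 g
Smallest is C at 0.1175 mol; normalising gives C 1.000, H 2.000
≈ 1:2 → CH2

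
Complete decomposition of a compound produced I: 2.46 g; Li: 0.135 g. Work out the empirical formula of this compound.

ILi

Moles — I: 2.46 / 126.90 = 0.01939 mol; Li: 0.135 / 6.94 = 0.01945 mol
Smallest is I at 0.01939 mol; normalising gives I 1.000, Li 1.003
≈ 1:1 → ILi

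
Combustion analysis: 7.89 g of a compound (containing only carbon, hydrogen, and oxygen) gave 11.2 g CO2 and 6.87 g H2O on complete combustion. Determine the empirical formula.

mol C = 11.2 / 44.01 = 0.2545; mass C = 0.2545 × 12.01 = 3.056 g
mol H = 2 × (6.87 / 18.02) = 0.7625; mass H = 0.7625 × 1.008 = 0.7686 g
mass O = 7.89 − (3.825) = 4.065 g → mol O = 0.2541
Ratios (÷ 0.2541): C 1.002, H 3.001, O 1.000
Ratio ≈ 1:3:1, so the empirical formula is CH3O

CH3O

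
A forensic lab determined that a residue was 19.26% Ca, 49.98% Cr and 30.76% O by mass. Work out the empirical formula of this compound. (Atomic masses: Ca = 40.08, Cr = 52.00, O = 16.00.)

Assume 100 g: 19.26 g Ca, 49.98 g Cr, 30.76 g O.
Ca: 19.26 g ÷ 40.08 g/mol = 0.4805 mol
Cr: 49.98 g ÷ 52.00 g/mol = 0.9612 mol
O: 30.76 g ÷ 16.00 g/mol = 1.923 mol
Ratios (÷ 0.4805): Ca 1.000, Cr 2.000, O 4.001
→ CaCr2O4

CaCr2O4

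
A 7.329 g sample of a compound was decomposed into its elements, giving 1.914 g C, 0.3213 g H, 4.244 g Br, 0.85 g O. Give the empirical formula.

n(C) = 1.914/12.01 = 0.1594, n(H) = 0.3213/1.008 = 0.3187, n(Br) = 4.244/79.90 = 0.05312, n(O) = 0.85/16.00 = 0.05312
Ratios (÷ 0.05312): C 3.000, H 6.001, Br 1.000, O 1.000
≈ 3:6:1:1 → C3H6BrO

C3H6BrO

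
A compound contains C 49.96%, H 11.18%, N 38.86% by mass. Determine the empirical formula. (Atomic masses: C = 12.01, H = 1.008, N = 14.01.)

C3H8N2

Assume 100 g: 49.96 g C, 11.18 g H, 38.86 g N.
n(C) = 49.96/12.01 = 4.16, n(H) = 11.18/1.008 = 11.09, n(N) = 38.86/14.01 = 2.774
Smallest is N at 2.774 mol; normalising gives C 1.500, H 3.999, N 1.000
×2: C 3.00, H 8.00, N 2.00 → C3H8N2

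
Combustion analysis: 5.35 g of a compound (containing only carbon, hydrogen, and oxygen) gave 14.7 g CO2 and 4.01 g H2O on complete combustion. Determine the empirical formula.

C6H8O

mol C = 14.7 / 44.01 = 0.3340; mass C = 0.3340 × 12.01 = 4.012 g
mol H = 2 × (4.01 / 18.02) = 0.4451; mass H = 0.4451 × 1.008 = 0.4486 g
mass O = 5.35 − (4.460) = 0.8899 g → mol O = 0.05562
Ratios (÷ 0.05562): C 6.006, H 8.002, O 1.000
Ratio ≈ 6:8:1, so the empirical formula is C6H8O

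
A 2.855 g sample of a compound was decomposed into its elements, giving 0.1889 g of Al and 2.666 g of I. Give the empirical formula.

n(Al) = 0.1889/26.98 = 0.007001, n(I) = 2.666/126.90 = 0.02101
Ratios (÷ 0.007001): Al 1.000, I 3.001
→ AlI3

AlI3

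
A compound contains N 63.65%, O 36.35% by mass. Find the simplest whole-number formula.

N2O

Assume 100 g: 63.65 g N, 36.35 g O.
Moles — N: 63.65 / 14.01 = 4.543 mol; O: 36.35 / 16.00 = 2.272 mol
Smallest is O at 2.272 mol; normalising gives N 2.000, O 1.000
≈ 2:1 → N2O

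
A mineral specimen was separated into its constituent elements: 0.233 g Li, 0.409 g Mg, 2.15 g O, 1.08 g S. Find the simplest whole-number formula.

Li: 0.233 g ÷ 6.94 g/mol = 0.03357 mol
Mg: 0.409 g ÷ 24.31 g/mol = 0.01682 mol
O: 2.15 g ÷ 16.00 g/mol = 0.1344 mol
S: 1.08 g ÷ 32.07 g/mol = 0.03368 mol
Divide by the smallest (0.01682 mol Mg): Li 1.996, Mg 1.000, O 7.987, S 2.002
→ Li2MgO8S2

Li2MgO8S2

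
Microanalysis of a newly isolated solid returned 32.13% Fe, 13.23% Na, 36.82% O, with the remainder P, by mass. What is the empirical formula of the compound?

FeNaO4P

Assume 100 g: 32.13 g Fe, 13.23 g Na, 36.82 g O, 17.82 g P.
Fe: 32.13 g ÷ 55.85 g/mol = 0.5753 mol
Na: 13.23 g ÷ 22.99 g/mol = 0.5755 mol
O: 36.82 g ÷ 16.00 g/mol = 2.301 mol
P: 17.82 g ÷ 30.97 g/mol = 0.5754 mol
Ratios (÷ 0.5753): Fe 1.000, Na 1.000, O 4.000, P 1.000
→ FeNaO4P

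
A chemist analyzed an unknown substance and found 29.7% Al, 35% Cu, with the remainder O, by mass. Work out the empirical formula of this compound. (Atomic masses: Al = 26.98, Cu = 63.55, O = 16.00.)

Assume 100 g: 29.7 g Al, 35 g Cu, 35.3 g O.
n(Al) = 29.7/26.98 = 1.101, n(Cu) = 35/63.55 = 0.5507, n(O) = 35.3/16.00 = 2.206
Divide by the smallest (0.5507 mol Cu): Al 1.999, Cu 1.000, O 4.006
≈ 2:1:4 → Al2CuO4

Al2CuO4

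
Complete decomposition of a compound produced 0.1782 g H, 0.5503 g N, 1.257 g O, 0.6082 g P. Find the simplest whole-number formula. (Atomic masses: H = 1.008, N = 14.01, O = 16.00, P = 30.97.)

H: 0.1782 g ÷ 1.008 g/mol = 0.1768 mol
N: 0.5503 g ÷ 14.01 g/mol = 0.03928 mol
O: 1.257 g ÷ 16.00 g/mol = 0.07856 mol
P: 0.6082 g ÷ 30.97 g/mol = 0.01964 mol
Smallest is P at 0.01964 mol; normalising gives H 9.002, N 2.000, O 4.000, P 1.000
Ratio ≈ 9:2:4:1, so the empirical formula is H9N2O4P

H9N2O4P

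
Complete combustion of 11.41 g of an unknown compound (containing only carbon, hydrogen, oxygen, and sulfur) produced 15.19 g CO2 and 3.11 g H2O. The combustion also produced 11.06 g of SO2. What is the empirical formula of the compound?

mol C = 15.19 / 44.01 = 0.3451; mass C = 0.3451 × 12.01 = 4.145 g
mol H = 2 × (3.11 / 18.02) = 0.3452; mass H = 0.3452 × 1.008 = 0.3479 g
mol S = 11.06 / 64.07 = 0.1726; mass S = 5.536 g
mass O = 11.41 − (10.03) = 1.381 g → mol O = 0.08630
Smallest is O at 0.0863 mol; normalising gives C 3.999, H 4.000, O 1.000, S 2.000
→ C4H4OS2

C4H4OS2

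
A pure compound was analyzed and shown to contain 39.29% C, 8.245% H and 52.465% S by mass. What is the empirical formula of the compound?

Assume 100 g: 39.29 g C, 8.245 g H, 52.465 g S.
n(C) = 39.29/12.01 = 3.271, n(H) = 8.245/1.008 = 8.18, n(S) = 52.465/32.07 = 1.636
Ratios (÷ 1.636): C 2.000, H 5.000, S 1.000
→ C2H5S

C2H5S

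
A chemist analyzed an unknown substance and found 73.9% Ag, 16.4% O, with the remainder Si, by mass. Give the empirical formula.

Ag2O3Si

Assume 100 g: 73.9 g Ag, 16.4 g O, 9.7 g Si.
n(Ag) = 73.9/107.87 = 0.6851, n(O) = 16.4/16.00 = 1.025, n(Si) = 9.7/28.09 = 0.3453
Smallest is Si at 0.3453 mol; normalising gives Ag 1.984, O 2.968, Si 1.000
≈ 2:3:1 → Ag2O3Si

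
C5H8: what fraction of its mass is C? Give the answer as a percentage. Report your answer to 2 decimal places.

Molar mass = 5(12.01) + 8(1.008) = 68.114 g/mol
Mass of C per mole = 5 × 12.01 = 60.050 g
% C = 60.050 / 68.114 × 100 = 88.16%

88.16%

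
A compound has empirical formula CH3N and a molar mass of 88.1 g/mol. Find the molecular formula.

Empirical-formula mass = 29.04 g/mol
n = 88.1 / 29.04 = 3.03 ≈ 3
Molecular formula = (CH3N)3 = C3H9N3

C3H9N3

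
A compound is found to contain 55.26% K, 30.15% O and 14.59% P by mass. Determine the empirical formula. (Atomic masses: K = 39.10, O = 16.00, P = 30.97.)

K3O4P

Assume 100 g: 55.26 g K, 30.15 g O, 14.59 g P.
n(K) = 55.26/39.10 = 1.413, n(O) = 30.15/16.00 = 1.884, n(P) = 14.59/30.97 = 0.4711
Smallest is P at 0.4711 mol; normalising gives K 3.000, O 4.000, P 1.000
≈ 3:4:1 → K3O4P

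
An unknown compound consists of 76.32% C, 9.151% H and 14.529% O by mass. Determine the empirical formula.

C7H10O

Assume 100 g: 76.32 g C, 9.151 g H, 14.529 g O.
C: 76.32 g ÷ 12.01 g/mol = 6.355 mol
H: 9.151 g ÷ 1.008 g/mol = 9.078 mol
O: 14.529 g ÷ 16.00 g/mol = 0.9081 mol
Divide by the smallest (0.9081 mol O): C 6.998, H 9.998, O 1.000
→ C7H10O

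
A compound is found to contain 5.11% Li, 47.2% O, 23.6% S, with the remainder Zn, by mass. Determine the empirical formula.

Li2O8S2Zn

Assume 100 g: 5.11 g Li, 47.2 g O, 23.6 g S, 24.09 g Zn.
n(Li) = 5.11/6.94 = 0.7363, n(O) = 47.2/16.00 = 2.95, n(S) = 23.6/32.07 = 0.7359, n(Zn) = 24.09/65.38 = 0.3685
Divide by the smallest (0.3685 mol Zn): Li 1.998, O 8.006, S 1.997, Zn 1.000
Ratio ≈ 2:8:2:1, so the empirical formula is Li2O8S2Zn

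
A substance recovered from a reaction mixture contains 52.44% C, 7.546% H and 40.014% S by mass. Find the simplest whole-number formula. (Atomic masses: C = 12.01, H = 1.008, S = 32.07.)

Assume 100 g: 52.44 g C, 7.546 g H, 40.014 g S.
n(C) = 52.44/12.01 = 4.366, n(H) = 7.546/1.008 = 7.486, n(S) = 40.014/32.07 = 1.248
Divide by the smallest (1.248 mol S): C 3.500, H 6.000, S 1.000
×2: C 7.00, H 12.00, S 2.00 → C7H12S2

C7H12S2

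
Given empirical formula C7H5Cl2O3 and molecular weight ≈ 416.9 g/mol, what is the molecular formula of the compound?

C14H10Cl4O6

Empirical-formula mass = 208.01 g/mol
n = 416.9 / 208.01 = 2.00 ≈ 2
Molecular formula = (C7H5Cl2O3)2 = C14H10Cl4O6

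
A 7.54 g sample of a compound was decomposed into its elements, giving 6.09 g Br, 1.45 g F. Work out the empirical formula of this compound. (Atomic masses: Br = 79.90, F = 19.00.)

Moles — Br: 6.09 / 79.90 = 0.07622 mol; F: 1.45 / 19.00 = 0.07632 mol
Ratios (÷ 0.07622): Br 1.000, F 1.001
≈ 1:1 → BrF

BrF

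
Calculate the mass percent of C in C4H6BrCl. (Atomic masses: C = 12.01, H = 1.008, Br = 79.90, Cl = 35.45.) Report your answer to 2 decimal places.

28.35%

Molar mass = 4(12.01) + 6(1.008) + 1(79.90) + 1(35.45) = 169.438 g/mol
Mass of C per mole = 4 × 12.01 = 48.040 g
% C = 48.040 / 169.438 × 100 = 28.35%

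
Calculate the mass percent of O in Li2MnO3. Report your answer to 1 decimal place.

41.1%

Molar mass = 2(6.94) + 1(54.94) + 3(16.00) = 116.820 g/mol
Mass of O per mole = 3 × 16.00 = 48.000 g
% O = 48.000 / 116.820 × 100 = 41.1%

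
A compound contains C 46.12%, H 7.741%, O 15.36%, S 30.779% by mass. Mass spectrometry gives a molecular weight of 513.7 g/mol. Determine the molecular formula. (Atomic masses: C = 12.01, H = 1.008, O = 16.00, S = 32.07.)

C20H40O5S5

Assume 100 g: 46.12 g C, 7.741 g H, 15.36 g O, 30.779 g S.
Moles — C: 46.12 / 12.01 = 3.84 mol; H: 7.741 / 1.008 = 7.68 mol; O: 15.36 / 16.00 = 0.96 mol; S: 30.779 / 32.07 = 0.9597 mol
Smallest is S at 0.9597 mol; normalising gives C 4.001, H 8.002, O 1.000, S 1.000
≈ 4:8:1:1 → C4H8OS
Empirical-formula mass = 104.17 g/mol
n = 513.7 / 104.17 = 4.93 ≈ 5
Molecular formula = (C4H8OS)×5 = C20H40O5S5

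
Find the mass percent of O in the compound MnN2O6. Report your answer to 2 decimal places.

53.64%

Molar mass = 1(54.94) + 2(14.01) + 6(16.00) = 178.960 g/mol
Mass of O per mole = 6 × 16.00 = 96.000 g
% O = 96.000 / 178.960 × 100 = 53.64%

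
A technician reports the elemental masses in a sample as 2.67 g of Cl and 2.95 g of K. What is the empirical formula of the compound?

ClK

Moles — Cl: 2.67 / 35.45 = 0.07532 mol; K: 2.95 / 39.10 = 0.07545 mol
Smallest is Cl at 0.07532 mol; normalising gives Cl 1.000, K 1.002
Ratio ≈ 1:1, so the empirical formula is ClK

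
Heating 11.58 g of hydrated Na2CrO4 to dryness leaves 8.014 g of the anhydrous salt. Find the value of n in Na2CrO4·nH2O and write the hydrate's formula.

Na2CrO4·4H2O

Mass of water lost = 11.58 − 8.014 = 3.566 g → 3.566 / 18.02 = 0.1979 mol H2O
Molar mass of Na2CrO4 = 161.98 g/mol → mol Na2CrO4 = 8.014 / 161.98 = 0.04948
n = 0.1979 / 0.04948 = 4.00 ≈ 4 → Na2CrO4·4H2O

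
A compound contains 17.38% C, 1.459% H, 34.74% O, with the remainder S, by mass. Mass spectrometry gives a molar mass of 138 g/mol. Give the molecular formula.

C2H2O3S2

Assume 100 g: 17.38 g C, 1.459 g H, 34.74 g O, 46.421 g S.
Moles — C: 17.38 / 12.01 = 1.447 mol; H: 1.459 / 1.008 = 1.447 mol; O: 34.74 / 16.00 = 2.171 mol; S: 46.421 / 32.07 = 1.447 mol
Ratios (÷ 1.447): C 1.000, H 1.000, O 1.500, S 1.000
Scaling by 2: C 2.00, H 2.00, O 3.00, S 2.00 → C2H2O3S2
Empirical-formula mass = 138.18 g/mol
n = 138 / 138.18 = 1.00 ≈ 1
Molecular formula = empirical formula = C2H2O3S2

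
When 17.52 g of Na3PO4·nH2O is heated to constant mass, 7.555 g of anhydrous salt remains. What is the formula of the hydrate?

Mass of water lost = 17.52 − 7.555 = 9.965 g → 9.965 / 18.02 = 0.553 mol H2O
Molar mass of Na3PO4 = 163.94 g/mol → mol Na3PO4 = 7.555 / 163.94 = 0.04608
n = 0.553 / 0.04608 = 12.00 ≈ 12 → Na3PO4·12H2O

Na3PO4·12H2O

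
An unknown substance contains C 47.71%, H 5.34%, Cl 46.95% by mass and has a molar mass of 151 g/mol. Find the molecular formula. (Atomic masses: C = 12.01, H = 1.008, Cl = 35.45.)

Assume 100 g: 47.71 g C, 5.34 g H, 46.95 g Cl.
Moles — C: 47.71 / 12.01 = 3.973 mol; H: 5.34 / 1.008 = 5.298 mol; Cl: 46.95 / 35.45 = 1.324 mol
Smallest is Cl at 1.324 mol; normalising gives C 2.999, H 4.000, Cl 1.000
→ C3H4Cl
Empirical-formula mass = 75.51 g/mol
n = 151 / 75.51 = 2.00 ≈ 2
Molecular formula = (C3H4Cl)×2 = C6H8Cl2

C6H8Cl2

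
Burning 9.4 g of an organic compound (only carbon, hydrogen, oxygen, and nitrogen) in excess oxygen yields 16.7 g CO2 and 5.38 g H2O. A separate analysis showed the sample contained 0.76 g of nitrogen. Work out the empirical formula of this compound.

mol C = 16.7 / 44.01 = 0.3795; mass C = 0.3795 × 12.01 = 4.557 g
mol H = 2 × (5.38 / 18.02) = 0.5971; mass H = 0.5971 × 1.008 = 0.6019 g
mol N = 0.76 / 14.01 = 0.05425
mass O = 9.4 − (5.919) = 3.481 g → mol O = 0.2176
Divide by the smallest (0.05425 mol N): C 6.995, H 11.007, N 1.000, O 4.010
Ratio ≈ 7:11:1:4, so the empirical formula is C7H11NO4

C7H11NO4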